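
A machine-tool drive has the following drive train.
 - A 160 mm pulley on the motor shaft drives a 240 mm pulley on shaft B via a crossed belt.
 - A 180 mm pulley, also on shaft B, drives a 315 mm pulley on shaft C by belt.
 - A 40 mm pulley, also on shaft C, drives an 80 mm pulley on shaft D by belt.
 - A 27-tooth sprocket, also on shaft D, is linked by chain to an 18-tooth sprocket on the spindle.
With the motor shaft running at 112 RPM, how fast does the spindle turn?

32 RPM

Belt: ratio = 240/160 = 1.5, so shaft B turns at 112 / 1.5 = 74.667 RPM.
Belt: ratio = 315/180 = 1.75, so shaft C turns at 74.667 / 1.75 = 42.667 RPM.
Belt: ratio = 80/40 = 2, so shaft D turns at 42.667 / 2 = 21.333 RPM.
Chain: ratio = 18/27 = 0.66667, so the spindle turns at 21.333 / 0.66667 = 32 RPM.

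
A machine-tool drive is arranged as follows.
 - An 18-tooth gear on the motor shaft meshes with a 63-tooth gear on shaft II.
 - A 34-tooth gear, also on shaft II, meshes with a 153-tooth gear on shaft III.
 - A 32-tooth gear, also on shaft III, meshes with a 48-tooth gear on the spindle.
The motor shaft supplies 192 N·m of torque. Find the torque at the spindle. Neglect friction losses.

4536 N·m

Gear mesh: ratio = 63/18 = 3.5; torque at shaft II = 192 × 3.5 = 672 N·m.
Gear mesh: ratio = 153/34 = 4.5; torque at shaft III = 672 × 4.5 = 3024 N·m.
Gear mesh: ratio = 48/32 = 1.5; torque at the spindle = 3024 × 1.5 = 4536 N·m.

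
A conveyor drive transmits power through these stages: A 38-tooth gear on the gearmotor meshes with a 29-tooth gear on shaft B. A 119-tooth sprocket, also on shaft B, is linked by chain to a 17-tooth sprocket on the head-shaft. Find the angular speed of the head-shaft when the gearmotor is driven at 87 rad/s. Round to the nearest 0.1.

798.0 rad/s

the gearmotor → shaft B (gear mesh, 29/38): 87 ÷ 0.76316 = 114 rad/s
shaft B → the head-shaft (chain, 17/119): 114 ÷ 0.14286 = 798 rad/s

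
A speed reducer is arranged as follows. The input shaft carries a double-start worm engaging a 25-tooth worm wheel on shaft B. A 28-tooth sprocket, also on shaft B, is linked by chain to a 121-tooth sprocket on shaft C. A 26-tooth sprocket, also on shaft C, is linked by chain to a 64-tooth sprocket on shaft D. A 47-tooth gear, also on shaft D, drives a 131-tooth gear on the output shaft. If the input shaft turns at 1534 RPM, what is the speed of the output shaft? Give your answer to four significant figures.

worm 25/2 = 12.5 → 1534/12.5 = 122.72 RPM
chain 121/28 = 4.3214 → 122.72/4.3214 = 28.398 RPM
chain 64/26 = 2.4615 → 28.398/2.4615 = 11.537 RPM
gear mesh 131/47 = 2.7872 → 11.537/2.7872 = 4.1391 RPM

4.139 RPM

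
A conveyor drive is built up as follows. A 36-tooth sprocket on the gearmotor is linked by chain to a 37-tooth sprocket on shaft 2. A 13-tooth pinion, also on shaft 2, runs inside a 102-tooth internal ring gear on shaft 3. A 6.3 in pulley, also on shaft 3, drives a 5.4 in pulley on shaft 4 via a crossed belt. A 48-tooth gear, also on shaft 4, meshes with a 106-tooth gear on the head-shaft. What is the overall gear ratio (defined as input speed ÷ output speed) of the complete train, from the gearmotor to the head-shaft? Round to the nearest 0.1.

Each stage contributes driven/driver: chain 37/36 = 1.0278, internal gear 102/13 = 7.8462, belt 5.4/6.3 = 0.85714, gear mesh 106/48 = 2.2083.
Overall: 1.0278 × 7.8462 × 0.85714 × 2.2083 = 15.264.

15.3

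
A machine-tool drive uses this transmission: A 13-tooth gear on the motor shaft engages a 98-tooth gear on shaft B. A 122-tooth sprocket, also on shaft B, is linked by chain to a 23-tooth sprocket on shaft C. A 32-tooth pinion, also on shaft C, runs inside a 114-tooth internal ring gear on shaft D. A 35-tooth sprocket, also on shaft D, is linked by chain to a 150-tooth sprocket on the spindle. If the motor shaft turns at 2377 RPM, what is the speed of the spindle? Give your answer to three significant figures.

gear mesh 98/13 = 7.5385 → 2377/7.5385 = 315.32 RPM
chain 23/122 = 0.18852 → 315.32/0.18852 = 1672.5 RPM
internal gear 114/32 = 3.5625 → 1672.5/3.5625 = 469.49 RPM
chain 150/35 = 4.2857 → 469.49/4.2857 = 109.55 RPM

110 RPM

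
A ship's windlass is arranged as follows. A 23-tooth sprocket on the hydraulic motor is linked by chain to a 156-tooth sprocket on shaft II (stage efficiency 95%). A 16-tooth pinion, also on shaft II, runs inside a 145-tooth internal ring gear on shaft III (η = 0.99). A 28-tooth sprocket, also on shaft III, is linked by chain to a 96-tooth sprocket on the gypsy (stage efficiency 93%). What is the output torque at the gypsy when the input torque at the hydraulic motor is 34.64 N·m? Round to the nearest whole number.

6385 N·m

chain 156/23 = 6.7826 → τ = 34.64·6.7826·0.95 = 223.2 N·m
internal gear 145/16 = 9.0625 → τ = 223.2·9.0625·0.99 = 2002.5 N·m
chain 96/28 = 3.4286 → τ = 2002.5·3.4286·0.93 = 6385.2 N·m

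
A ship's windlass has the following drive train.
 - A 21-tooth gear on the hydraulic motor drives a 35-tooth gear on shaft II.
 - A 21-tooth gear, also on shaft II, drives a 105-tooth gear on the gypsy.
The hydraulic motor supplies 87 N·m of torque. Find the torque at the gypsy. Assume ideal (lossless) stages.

725 N·m

gear mesh 35/21 = 1.6667 → τ = 87·1.6667 = 145 N·m
gear mesh 105/21 = 5 → τ = 145·5 = 725 N·m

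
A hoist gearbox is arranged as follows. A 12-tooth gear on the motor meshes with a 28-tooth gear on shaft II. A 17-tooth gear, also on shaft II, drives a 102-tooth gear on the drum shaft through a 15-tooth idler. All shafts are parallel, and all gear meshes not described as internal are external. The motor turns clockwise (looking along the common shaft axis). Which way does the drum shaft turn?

counterclockwise

the motor → shaft II: external mesh, 1 reversal → CCW.
shaft II → the drum shaft: driver → idler → driven is 2 external meshes, 2 reversals → CCW.
3 reversals in total — an odd number — so the drum shaft turns opposite to the motor.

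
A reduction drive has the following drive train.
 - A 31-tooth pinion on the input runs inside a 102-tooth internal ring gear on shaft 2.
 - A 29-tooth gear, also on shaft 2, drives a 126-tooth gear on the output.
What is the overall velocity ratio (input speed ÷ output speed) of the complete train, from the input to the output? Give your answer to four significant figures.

Each stage contributes driven/driver: internal gear 102/31 = 3.2903, gear mesh 126/29 = 4.3448.
Overall: 3.2903 × 4.3448 = 14.296.

14.30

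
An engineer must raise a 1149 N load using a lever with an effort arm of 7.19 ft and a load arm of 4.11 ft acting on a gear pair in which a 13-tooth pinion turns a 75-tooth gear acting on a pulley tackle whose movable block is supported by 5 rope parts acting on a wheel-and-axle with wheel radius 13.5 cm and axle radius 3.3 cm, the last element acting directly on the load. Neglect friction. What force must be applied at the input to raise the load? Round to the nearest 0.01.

Lever MA = effort arm / load arm = 7.19/4.11 = 1.7494.
Gear pair MA = 75/13 = 5.7692.
Block-and-tackle MA = number of supporting rope parts = 5.
Wheel-and-axle MA = R/r = 13.5/3.3 = 4.0909.
Combined ideal MA = 1.7494 × 5.7692 × 5 × 4.0909 = 206.44.
Effort = load / MA = 1149 / 206.44 = 5.5658 N.

5.57 N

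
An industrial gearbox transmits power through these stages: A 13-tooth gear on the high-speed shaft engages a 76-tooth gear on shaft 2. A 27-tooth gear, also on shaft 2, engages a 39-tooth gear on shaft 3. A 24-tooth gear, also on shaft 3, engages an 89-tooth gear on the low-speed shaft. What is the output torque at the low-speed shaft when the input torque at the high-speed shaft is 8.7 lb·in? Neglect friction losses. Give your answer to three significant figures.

gear mesh 76/13 = 5.8462 → τ = 8.7·5.8462 = 50.862 lb·in
gear mesh 39/27 = 1.4444 → τ = 50.862·1.4444 = 73.467 lb·in
gear mesh 89/24 = 3.7083 → τ = 73.467·3.7083 = 272.44 lb·in

272 lb·in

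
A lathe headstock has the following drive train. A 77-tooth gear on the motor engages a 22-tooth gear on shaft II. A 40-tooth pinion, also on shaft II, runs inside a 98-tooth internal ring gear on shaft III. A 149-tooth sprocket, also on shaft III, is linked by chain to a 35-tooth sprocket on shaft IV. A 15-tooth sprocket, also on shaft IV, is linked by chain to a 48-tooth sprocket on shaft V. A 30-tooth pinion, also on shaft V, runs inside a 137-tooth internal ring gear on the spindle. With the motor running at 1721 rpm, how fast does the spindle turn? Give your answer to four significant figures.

gear mesh 22/77 = 0.28571 → 1721/0.28571 = 6023.5 rpm
internal gear 98/40 = 2.45 → 6023.5/2.45 = 2458.6 rpm
chain 35/149 = 0.2349 → 2458.6/0.2349 = 10466 rpm
chain 48/15 = 3.2 → 10466/3.2 = 3270.8 rpm
internal gear 137/30 = 4.5667 → 3270.8/4.5667 = 716.23 rpm

716.2 rpm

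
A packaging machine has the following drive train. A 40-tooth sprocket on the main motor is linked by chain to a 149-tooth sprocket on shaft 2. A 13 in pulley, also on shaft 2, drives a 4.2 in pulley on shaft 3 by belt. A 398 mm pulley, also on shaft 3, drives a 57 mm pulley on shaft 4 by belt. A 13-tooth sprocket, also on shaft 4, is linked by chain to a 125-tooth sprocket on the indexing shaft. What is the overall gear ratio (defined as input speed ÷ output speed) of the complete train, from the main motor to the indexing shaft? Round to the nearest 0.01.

1.66

Each stage contributes driven/driver: chain 149/40 = 3.725, belt 4.2/13 = 0.32308, belt 57/398 = 0.14322, chain 125/13 = 9.6154.
Overall: 3.725 × 0.32308 × 0.14322 × 9.6154 = 1.6573.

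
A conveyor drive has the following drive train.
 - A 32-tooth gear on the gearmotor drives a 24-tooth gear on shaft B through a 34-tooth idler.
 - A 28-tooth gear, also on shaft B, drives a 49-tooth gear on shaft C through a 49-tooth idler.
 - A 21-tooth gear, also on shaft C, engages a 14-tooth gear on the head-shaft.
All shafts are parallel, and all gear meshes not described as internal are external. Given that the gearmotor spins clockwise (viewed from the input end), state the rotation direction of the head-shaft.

anticlockwise

the gearmotor → shaft B: driver → idler → driven is 2 external meshes, 2 reversals → CW.
shaft B → shaft C: driver → idler → driven is 2 external meshes, 2 reversals → CW.
shaft C → the head-shaft: external mesh, 1 reversal → CCW.
5 reversals in total — an odd number — so the head-shaft turns opposite to the gearmotor.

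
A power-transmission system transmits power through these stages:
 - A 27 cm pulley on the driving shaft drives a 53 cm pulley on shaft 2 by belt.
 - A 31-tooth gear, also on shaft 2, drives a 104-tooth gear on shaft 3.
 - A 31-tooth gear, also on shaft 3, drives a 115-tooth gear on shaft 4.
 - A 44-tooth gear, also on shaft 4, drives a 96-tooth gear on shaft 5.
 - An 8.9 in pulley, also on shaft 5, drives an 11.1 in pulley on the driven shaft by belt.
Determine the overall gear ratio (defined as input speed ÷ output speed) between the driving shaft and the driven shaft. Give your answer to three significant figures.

Each stage contributes driven/driver: belt 53/27 = 1.963, gear mesh 104/31 = 3.3548, gear mesh 115/31 = 3.7097, gear mesh 96/44 = 2.1818, belt 11.1/8.9 = 1.2472.
Overall: 1.963 × 3.3548 × 3.7097 × 2.1818 × 1.2472 = 66.477.

66.5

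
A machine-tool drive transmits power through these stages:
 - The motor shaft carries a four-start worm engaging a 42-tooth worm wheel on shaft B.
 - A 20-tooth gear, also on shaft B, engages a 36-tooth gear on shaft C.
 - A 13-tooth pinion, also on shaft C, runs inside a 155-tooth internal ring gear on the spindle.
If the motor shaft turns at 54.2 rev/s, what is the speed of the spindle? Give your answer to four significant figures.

0.2405 rev/s

worm 42/4 = 10.5 → 54.2/10.5 = 5.1619 rev/s
gear mesh 36/20 = 1.8 → 5.1619/1.8 = 2.8677 rev/s
internal gear 155/13 = 11.923 → 2.8677/11.923 = 0.24052 rev/s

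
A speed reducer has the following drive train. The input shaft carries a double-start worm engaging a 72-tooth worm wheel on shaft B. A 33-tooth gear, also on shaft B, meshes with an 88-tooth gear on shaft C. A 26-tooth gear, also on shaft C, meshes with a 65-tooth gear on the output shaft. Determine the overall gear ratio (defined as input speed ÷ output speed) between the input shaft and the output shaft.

Each stage contributes driven/driver: worm 72/2 = 36, gear mesh 88/33 = 2.6667, gear mesh 65/26 = 2.5.
Overall: 36 × 2.6667 × 2.5 = 240.

240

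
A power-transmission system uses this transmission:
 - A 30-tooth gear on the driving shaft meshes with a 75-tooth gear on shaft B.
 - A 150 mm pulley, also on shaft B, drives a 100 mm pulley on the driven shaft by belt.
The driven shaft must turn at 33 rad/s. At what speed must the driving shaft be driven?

55 rad/s

Overall ratio R = 2.5 × 0.66667 = 1.6667.
Required input speed = output speed × R = 33 × 1.6667 = 55 rad/s.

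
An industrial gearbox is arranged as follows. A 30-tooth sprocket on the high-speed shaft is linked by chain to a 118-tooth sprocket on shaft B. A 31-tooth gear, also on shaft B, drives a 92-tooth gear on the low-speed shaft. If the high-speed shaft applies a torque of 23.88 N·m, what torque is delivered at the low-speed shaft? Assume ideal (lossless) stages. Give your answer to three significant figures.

Chain: ratio = 118/30 = 3.9333; torque at shaft B = 23.88 × 3.9333 = 93.928 N·m.
Gear mesh: ratio = 92/31 = 2.9677; torque at the low-speed shaft = 93.928 × 2.9677 = 278.75 N·m.

279 N·m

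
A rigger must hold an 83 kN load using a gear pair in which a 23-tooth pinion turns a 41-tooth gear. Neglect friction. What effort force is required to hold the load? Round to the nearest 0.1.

46.6 kN

Gear pair MA = 41/23 = 1.7826.
Effort = load / MA = 83 / 1.7826 = 46.561 kN.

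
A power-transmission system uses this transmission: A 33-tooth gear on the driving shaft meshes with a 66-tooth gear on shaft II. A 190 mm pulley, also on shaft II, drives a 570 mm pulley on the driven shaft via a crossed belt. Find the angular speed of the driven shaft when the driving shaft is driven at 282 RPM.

47 RPM

the driving shaft → shaft II (gear mesh, 66/33): 282 ÷ 2 = 141 RPM
shaft II → the driven shaft (belt, 570/190): 141 ÷ 3 = 47 RPM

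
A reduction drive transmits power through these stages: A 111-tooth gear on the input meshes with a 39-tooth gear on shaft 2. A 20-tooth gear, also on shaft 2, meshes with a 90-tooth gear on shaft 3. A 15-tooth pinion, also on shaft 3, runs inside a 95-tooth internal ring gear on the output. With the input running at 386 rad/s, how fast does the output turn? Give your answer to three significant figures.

the input → shaft 2 (gear mesh, 39/111): 386 ÷ 0.35135 = 1098.6 rad/s
shaft 2 → shaft 3 (gear mesh, 90/20): 1098.6 ÷ 4.5 = 244.14 rad/s
shaft 3 → the output (internal gear, 95/15): 244.14 ÷ 6.3333 = 38.548 rad/s

38.5 rad/s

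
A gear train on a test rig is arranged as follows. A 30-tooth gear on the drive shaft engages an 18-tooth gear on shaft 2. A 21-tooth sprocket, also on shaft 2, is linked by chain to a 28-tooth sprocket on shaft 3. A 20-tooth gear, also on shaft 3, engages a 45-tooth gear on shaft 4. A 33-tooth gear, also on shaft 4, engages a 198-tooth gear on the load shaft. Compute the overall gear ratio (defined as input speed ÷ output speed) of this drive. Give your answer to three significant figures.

10.8

Each stage contributes driven/driver: gear mesh 18/30 = 0.6, chain 28/21 = 1.3333, gear mesh 45/20 = 2.25, gear mesh 198/33 = 6.
Overall: 0.6 × 1.3333 × 2.25 × 6 = 10.8.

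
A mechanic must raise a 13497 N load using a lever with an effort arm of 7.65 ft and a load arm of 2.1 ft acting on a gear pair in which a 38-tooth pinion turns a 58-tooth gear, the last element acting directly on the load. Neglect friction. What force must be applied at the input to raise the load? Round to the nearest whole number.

Lever MA = effort arm / load arm = 7.65/2.1 = 3.6429.
Gear pair MA = 58/38 = 1.5263.
Combined ideal MA = 3.6429 × 1.5263 = 5.5602.
Effort = load / MA = 13497 / 5.5602 = 2427.5 N.

2427 N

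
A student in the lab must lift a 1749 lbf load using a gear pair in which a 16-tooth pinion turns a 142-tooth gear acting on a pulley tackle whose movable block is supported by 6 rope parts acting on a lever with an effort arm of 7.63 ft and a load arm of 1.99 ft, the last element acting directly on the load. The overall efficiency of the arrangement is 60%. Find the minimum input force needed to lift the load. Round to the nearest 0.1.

Gear pair MA = 142/16 = 8.875.
Block-and-tackle MA = number of supporting rope parts = 6.
Lever MA = effort arm / load arm = 7.63/1.99 = 3.8342.
Combined ideal MA = 8.875 × 6 × 3.8342 = 204.17.
Actual MA = 204.17 × 0.60 = 122.5.
Effort = load / actual MA = 1749 / 122.5 = 14.277 lbf.

14.3 lbf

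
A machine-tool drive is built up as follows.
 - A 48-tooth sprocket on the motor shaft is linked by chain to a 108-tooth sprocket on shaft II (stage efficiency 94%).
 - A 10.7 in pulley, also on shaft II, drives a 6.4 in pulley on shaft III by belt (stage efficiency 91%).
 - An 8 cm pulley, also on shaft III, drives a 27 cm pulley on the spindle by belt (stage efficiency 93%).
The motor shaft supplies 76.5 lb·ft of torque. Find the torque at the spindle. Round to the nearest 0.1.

Chain: ratio = 108/48 = 2.25; torque at shaft II = 76.5 × 2.25 × 0.94 = 161.8 lb·ft.
Belt: ratio = 6.4/10.7 = 0.59813; torque at shaft III = 161.8 × 0.59813 × 0.91 = 88.066 lb·ft.
Belt: ratio = 27/8 = 3.375; torque at the spindle = 88.066 × 3.375 × 0.93 = 276.42 lb·ft.

276.4 lb·ft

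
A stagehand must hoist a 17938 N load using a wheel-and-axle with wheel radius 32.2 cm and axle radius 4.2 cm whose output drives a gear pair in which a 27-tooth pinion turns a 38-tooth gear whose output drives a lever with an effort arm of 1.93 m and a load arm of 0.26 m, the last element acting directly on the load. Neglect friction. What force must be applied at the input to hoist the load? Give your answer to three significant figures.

Wheel-and-axle MA = R/r = 32.2/4.2 = 7.6667.
Gear pair MA = 38/27 = 1.4074.
Lever MA = effort arm / load arm = 1.93/0.26 = 7.4231.
Combined ideal MA = 7.6667 × 1.4074 × 7.4231 = 80.096.
Effort = load / MA = 17938 / 80.096 = 223.96 N.

224 N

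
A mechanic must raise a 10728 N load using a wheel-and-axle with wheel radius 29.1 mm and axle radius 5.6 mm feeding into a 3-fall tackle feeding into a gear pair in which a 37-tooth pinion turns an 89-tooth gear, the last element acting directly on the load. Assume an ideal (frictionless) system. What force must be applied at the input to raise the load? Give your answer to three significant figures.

286 N

Wheel-and-axle MA = R/r = 29.1/5.6 = 5.1964.
Block-and-tackle MA = number of supporting rope parts = 3.
Gear pair MA = 89/37 = 2.4054.
Combined ideal MA = 5.1964 × 3 × 2.4054 = 37.499.
Effort = load / MA = 10728 / 37.499 = 286.09 N.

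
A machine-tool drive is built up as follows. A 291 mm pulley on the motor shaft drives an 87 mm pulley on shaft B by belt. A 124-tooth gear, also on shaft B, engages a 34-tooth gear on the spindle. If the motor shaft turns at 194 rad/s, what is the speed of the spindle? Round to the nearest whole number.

belt 87/291 = 0.29897 → 194/0.29897 = 648.9 rad/s
gear mesh 34/124 = 0.27419 → 648.9/0.27419 = 2366.6 rad/s

2367 rad/s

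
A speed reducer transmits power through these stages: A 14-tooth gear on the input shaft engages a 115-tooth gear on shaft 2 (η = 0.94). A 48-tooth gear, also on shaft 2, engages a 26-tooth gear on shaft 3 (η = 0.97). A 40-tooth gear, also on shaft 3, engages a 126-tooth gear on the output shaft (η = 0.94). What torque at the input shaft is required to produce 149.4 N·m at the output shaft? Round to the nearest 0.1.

12.4 N·m

Overall ratio R = 8.2143 × 0.54167 × 3.15 = 14.016; overall efficiency η = 0.94 × 0.97 × 0.94 = 0.8571.
Input torque = output torque / (R × η) = 149.4 / (14.016 × 0.8571) = 12.437 N·m.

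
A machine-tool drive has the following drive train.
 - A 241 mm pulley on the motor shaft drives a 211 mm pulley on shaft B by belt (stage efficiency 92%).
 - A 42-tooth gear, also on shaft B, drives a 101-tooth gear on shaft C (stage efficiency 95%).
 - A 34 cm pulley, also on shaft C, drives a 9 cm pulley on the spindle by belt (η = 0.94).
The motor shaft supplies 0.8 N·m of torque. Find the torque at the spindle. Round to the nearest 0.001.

After the belt (211/241): 0.8 × 0.87552 × 0.92 = 0.64438 N·m
After the gear mesh (101/42): 0.64438 × 2.4048 × 0.95 = 1.4721 N·m
After the belt (9/34): 1.4721 × 0.26471 × 0.94 = 0.36629 N·m

0.366 N·m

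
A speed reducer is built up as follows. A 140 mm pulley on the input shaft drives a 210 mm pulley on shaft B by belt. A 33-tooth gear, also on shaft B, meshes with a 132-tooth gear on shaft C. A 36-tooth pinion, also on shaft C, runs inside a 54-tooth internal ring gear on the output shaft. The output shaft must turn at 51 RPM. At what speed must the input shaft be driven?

459 RPM

Overall ratio R = 1.5 × 4 × 1.5 = 9.
Required input speed = output speed × R = 51 × 9 = 459 RPM.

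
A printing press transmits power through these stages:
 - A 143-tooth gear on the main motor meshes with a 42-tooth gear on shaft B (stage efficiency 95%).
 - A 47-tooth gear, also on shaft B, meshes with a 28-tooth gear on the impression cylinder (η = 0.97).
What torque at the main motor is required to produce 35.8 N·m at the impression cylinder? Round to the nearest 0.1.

222.0 N·m

Overall ratio R = 0.29371 × 0.59574 = 0.17497; overall efficiency η = 0.95 × 0.97 = 0.9215.
Input torque = output torque / (R × η) = 35.8 / (0.17497 × 0.9215) = 222.03 N·m.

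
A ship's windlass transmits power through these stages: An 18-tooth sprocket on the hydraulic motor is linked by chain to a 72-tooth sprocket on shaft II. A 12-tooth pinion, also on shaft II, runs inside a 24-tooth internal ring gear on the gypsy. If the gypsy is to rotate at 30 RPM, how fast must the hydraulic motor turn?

Overall ratio R = 4 × 2 = 8.
Required input speed = output speed × R = 30 × 8 = 240 RPM.

240 RPM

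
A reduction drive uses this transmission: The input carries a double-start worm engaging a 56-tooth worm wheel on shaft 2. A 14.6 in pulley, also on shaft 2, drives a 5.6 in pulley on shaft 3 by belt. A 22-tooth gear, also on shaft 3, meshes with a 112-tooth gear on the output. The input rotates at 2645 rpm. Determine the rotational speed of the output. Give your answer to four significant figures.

48.38 rpm

worm 56/2 = 28 → 2645/28 = 94.464 rpm
belt 5.6/14.6 = 0.38356 → 94.464/0.38356 = 246.28 rpm
gear mesh 112/22 = 5.0909 → 246.28/5.0909 = 48.377 rpm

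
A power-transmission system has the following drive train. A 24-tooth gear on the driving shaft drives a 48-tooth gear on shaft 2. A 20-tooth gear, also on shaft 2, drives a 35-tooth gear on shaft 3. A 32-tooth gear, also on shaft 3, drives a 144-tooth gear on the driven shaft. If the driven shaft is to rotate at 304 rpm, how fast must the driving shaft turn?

4788 rpm

Overall ratio R = 2 × 1.75 × 4.5 = 15.75.
Required input speed = output speed × R = 304 × 15.75 = 4788 rpm.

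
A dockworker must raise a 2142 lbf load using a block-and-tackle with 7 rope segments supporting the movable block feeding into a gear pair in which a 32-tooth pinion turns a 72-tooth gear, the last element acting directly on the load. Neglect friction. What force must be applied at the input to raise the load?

Block-and-tackle MA = number of supporting rope parts = 7.
Gear pair MA = 72/32 = 2.25.
Combined ideal MA = 7 × 2.25 = 15.75.
Effort = load / MA = 2142 / 15.75 = 136 lbf.

136 lbf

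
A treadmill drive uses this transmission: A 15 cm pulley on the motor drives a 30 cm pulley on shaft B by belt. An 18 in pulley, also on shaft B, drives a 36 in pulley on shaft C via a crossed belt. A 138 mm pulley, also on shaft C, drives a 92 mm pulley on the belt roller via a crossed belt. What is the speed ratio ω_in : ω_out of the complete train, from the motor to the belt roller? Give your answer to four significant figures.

Each stage contributes driven/driver: belt 30/15 = 2, belt 36/18 = 2, belt 92/138 = 0.66667.
Overall: 2 × 2 × 0.66667 = 2.6667.

2.667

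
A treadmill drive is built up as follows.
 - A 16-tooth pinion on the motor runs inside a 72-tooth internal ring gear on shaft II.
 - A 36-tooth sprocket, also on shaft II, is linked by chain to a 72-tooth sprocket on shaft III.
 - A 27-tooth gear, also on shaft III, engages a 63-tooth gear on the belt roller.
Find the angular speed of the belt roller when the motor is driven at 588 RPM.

28 RPM

Internal gear: ratio = 72/16 = 4.5, so shaft II turns at 588 / 4.5 = 130.67 RPM.
Chain: ratio = 72/36 = 2, so shaft III turns at 130.67 / 2 = 65.333 RPM.
Gear mesh: ratio = 63/27 = 2.3333, so the belt roller turns at 65.333 / 2.3333 = 28 RPM.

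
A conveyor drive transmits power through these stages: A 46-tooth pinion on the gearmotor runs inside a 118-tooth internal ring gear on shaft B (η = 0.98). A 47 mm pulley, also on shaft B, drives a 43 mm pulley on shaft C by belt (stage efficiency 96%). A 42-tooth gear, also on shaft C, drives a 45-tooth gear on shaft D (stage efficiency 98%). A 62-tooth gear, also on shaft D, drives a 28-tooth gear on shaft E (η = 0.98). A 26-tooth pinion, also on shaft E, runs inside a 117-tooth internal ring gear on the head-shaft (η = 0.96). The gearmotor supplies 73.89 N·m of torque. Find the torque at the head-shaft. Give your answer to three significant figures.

Internal gear: ratio = 118/46 = 2.5652; torque at shaft B = 73.89 × 2.5652 × 0.98 = 185.75 N·m.
Belt: ratio = 43/47 = 0.91489; torque at shaft C = 185.75 × 0.91489 × 0.96 = 163.15 N·m.
Gear mesh: ratio = 45/42 = 1.0714; torque at shaft D = 163.15 × 1.0714 × 0.98 = 171.3 N·m.
Gear mesh: ratio = 28/62 = 0.45161; torque at shaft E = 171.3 × 0.45161 × 0.98 = 75.816 N·m.
Internal gear: ratio = 117/26 = 4.5; torque at the head-shaft = 75.816 × 4.5 × 0.96 = 327.52 N·m.

328 N·m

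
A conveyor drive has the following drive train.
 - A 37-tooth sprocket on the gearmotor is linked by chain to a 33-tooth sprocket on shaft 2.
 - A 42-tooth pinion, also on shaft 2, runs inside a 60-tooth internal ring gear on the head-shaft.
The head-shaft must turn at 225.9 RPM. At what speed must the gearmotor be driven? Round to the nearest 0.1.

Overall ratio R = 0.89189 × 1.4286 = 1.2741.
Required input speed = output speed × R = 225.9 × 1.2741 = 287.83 RPM.

287.8 RPM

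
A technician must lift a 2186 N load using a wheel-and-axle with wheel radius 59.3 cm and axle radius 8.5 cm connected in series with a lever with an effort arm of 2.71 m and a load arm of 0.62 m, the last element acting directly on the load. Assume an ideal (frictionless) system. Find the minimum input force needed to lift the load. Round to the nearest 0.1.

Wheel-and-axle MA = R/r = 59.3/8.5 = 6.9765.
Lever MA = effort arm / load arm = 2.71/0.62 = 4.371.
Combined ideal MA = 6.9765 × 4.371 = 30.494.
Effort = load / MA = 2186 / 30.494 = 71.686 N.

71.7 N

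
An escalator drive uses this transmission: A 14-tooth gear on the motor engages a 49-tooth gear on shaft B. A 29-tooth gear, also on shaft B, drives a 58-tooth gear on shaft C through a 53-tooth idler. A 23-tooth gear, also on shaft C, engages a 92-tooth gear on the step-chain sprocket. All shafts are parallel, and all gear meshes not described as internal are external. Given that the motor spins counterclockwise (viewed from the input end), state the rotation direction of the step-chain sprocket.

counterclockwise

the motor → shaft B: external mesh, 1 reversal → CW.
shaft B → shaft C: driver → idler → driven is 2 external meshes, 2 reversals → CW.
shaft C → the step-chain sprocket: external mesh, 1 reversal → CCW.
4 reversals in total — an even number — so the step-chain sprocket turns the same way as the motor.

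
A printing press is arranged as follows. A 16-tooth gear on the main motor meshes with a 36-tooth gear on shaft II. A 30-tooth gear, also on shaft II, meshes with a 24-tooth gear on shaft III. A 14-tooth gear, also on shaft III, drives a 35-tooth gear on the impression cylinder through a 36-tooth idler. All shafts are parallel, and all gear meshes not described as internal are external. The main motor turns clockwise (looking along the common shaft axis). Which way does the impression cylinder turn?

clockwise

the main motor → shaft II: external mesh, 1 reversal → CCW.
shaft II → shaft III: external mesh, 1 reversal → CW.
shaft III → the impression cylinder: driver → idler → driven is 2 external meshes, 2 reversals → CW.
4 reversals in total — an even number — so the impression cylinder turns the same way as the main motor.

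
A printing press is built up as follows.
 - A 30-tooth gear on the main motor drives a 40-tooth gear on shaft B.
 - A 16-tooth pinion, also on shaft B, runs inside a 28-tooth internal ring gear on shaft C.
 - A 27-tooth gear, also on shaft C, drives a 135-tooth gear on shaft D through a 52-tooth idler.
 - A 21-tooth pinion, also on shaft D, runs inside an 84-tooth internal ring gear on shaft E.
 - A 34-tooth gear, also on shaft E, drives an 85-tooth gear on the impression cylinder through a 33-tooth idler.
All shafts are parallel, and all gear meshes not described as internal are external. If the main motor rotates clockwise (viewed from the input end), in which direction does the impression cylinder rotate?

counterclockwise

the main motor → shaft B: external mesh, 1 reversal → CCW.
shaft B → shaft C: internal mesh, same direction → CCW.
shaft C → shaft D: driver → idler → driven is 2 external meshes, 2 reversals → CCW.
shaft D → shaft E: internal mesh, same direction → CCW.
shaft E → the impression cylinder: driver → idler → driven is 2 external meshes, 2 reversals → CCW.
5 reversals in total — an odd number — so the impression cylinder turns opposite to the main motor.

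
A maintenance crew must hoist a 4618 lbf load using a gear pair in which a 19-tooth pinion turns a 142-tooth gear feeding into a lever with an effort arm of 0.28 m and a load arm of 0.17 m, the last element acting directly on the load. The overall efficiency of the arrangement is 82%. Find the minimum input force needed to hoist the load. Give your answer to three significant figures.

458 lbf

Gear pair MA = 142/19 = 7.4737.
Lever MA = effort arm / load arm = 0.28/0.17 = 1.6471.
Combined ideal MA = 7.4737 × 1.6471 = 12.31.
Actual MA = 12.31 × 0.82 = 10.094.
Effort = load / actual MA = 4618 / 10.094 = 457.51 lbf.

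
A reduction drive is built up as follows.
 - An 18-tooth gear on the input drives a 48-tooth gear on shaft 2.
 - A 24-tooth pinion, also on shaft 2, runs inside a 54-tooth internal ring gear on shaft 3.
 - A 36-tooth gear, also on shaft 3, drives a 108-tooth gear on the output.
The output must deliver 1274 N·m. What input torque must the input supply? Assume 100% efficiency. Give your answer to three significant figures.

70.8 N·m

Overall ratio R = 2.6667 × 2.25 × 3 = 18.
Input torque = output torque / R = 1274 / 18 = 70.778 N·m.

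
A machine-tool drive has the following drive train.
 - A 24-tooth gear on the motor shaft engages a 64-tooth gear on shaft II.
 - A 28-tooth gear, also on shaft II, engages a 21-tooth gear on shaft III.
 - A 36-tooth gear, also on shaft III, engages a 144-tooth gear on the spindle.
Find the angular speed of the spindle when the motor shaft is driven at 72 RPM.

9 RPM

gear mesh 64/24 = 2.6667 → 72/2.6667 = 27 RPM
gear mesh 21/28 = 0.75 → 27/0.75 = 36 RPM
gear mesh 144/36 = 4 → 36/4 = 9 RPM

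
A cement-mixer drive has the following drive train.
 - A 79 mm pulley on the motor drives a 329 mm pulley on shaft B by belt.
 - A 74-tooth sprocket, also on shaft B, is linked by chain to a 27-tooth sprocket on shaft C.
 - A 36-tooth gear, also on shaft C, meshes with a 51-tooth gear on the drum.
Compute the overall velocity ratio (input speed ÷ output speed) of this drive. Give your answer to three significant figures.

2.15

Each stage contributes driven/driver: belt 329/79 = 4.1646, chain 27/74 = 0.36486, gear mesh 51/36 = 1.4167.
Overall: 4.1646 × 0.36486 × 1.4167 = 2.1526.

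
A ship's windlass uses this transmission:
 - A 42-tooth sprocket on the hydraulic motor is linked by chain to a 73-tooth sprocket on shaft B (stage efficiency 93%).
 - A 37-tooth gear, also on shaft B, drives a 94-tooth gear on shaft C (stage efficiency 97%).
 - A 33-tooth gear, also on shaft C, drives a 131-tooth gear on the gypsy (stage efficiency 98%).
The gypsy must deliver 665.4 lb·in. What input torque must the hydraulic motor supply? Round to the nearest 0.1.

Overall ratio R = 1.7381 × 2.5405 × 3.9697 = 17.529; overall efficiency η = 0.93 × 0.97 × 0.98 = 0.8841.
Input torque = output torque / (R × η) = 665.4 / (17.529 × 0.8841) = 42.938 lb·in.

42.9 lb·in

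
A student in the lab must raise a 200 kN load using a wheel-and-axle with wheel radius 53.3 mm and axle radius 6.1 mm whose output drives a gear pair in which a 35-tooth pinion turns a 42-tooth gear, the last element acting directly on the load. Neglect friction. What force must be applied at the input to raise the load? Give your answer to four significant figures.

Wheel-and-axle MA = R/r = 53.3/6.1 = 8.7377.
Gear pair MA = 42/35 = 1.2.
Combined ideal MA = 8.7377 × 1.2 = 10.485.
Effort = load / MA = 200 / 10.485 = 19.074 kN.

19.07 kN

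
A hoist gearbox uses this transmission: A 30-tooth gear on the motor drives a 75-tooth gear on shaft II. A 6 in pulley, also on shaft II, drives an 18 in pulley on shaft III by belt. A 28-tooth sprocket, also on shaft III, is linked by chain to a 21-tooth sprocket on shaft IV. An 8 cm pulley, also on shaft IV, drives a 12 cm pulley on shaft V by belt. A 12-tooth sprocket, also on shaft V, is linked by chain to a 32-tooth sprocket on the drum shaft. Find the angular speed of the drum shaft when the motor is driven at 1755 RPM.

gear mesh 75/30 = 2.5 → 1755/2.5 = 702 RPM
belt 18/6 = 3 → 702/3 = 234 RPM
chain 21/28 = 0.75 → 234/0.75 = 312 RPM
belt 12/8 = 1.5 → 312/1.5 = 208 RPM
chain 32/12 = 2.6667 → 208/2.6667 = 78 RPM

78 RPM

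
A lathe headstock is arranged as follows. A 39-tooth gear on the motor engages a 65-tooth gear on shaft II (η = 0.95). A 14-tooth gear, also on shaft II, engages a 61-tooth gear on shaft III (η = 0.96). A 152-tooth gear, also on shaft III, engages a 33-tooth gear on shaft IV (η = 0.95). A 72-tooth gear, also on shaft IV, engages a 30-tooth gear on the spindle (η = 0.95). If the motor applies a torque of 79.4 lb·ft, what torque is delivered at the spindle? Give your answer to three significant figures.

gear mesh 65/39 = 1.6667 → τ = 79.4·1.6667·0.95 = 125.72 lb·ft
gear mesh 61/14 = 4.3571 → τ = 125.72·4.3571·0.96 = 525.85 lb·ft
gear mesh 33/152 = 0.21711 → τ = 525.85·0.21711·0.95 = 108.46 lb·ft
gear mesh 30/72 = 0.41667 → τ = 108.46·0.41667·0.95 = 42.931 lb·ft

42.9 lb·ft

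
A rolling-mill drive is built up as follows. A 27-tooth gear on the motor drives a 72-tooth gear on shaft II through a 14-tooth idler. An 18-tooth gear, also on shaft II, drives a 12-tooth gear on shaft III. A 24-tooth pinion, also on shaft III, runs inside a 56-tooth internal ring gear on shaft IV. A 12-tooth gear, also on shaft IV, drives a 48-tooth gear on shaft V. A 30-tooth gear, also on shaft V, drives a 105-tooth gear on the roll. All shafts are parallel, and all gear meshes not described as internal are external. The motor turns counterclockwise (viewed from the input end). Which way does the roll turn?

clockwise

the motor → shaft II: driver → idler → driven is 2 external meshes, 2 reversals → CCW.
shaft II → shaft III: external mesh, 1 reversal → CW.
shaft III → shaft IV: internal mesh, same direction → CW.
shaft IV → shaft V: external mesh, 1 reversal → CCW.
shaft V → the roll: external mesh, 1 reversal → CW.
5 reversals in total — an odd number — so the roll turns opposite to the motor.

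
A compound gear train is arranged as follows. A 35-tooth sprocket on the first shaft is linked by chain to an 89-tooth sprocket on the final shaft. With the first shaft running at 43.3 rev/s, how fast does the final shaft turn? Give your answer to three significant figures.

the first shaft → the final shaft (chain, 89/35): 43.3 ÷ 2.5429 = 17.028 rev/s

17.0 rev/s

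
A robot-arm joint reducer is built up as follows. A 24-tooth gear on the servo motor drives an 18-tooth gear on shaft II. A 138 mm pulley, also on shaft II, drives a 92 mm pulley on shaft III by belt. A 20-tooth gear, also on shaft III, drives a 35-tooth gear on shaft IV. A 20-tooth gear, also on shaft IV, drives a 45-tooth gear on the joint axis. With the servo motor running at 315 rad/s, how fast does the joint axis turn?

the servo motor → shaft II (gear mesh, 18/24): 315 ÷ 0.75 = 420 rad/s
shaft II → shaft III (belt, 92/138): 420 ÷ 0.66667 = 630 rad/s
shaft III → shaft IV (gear mesh, 35/20): 630 ÷ 1.75 = 360 rad/s
shaft IV → the joint axis (gear mesh, 45/20): 360 ÷ 2.25 = 160 rad/s

160 rad/s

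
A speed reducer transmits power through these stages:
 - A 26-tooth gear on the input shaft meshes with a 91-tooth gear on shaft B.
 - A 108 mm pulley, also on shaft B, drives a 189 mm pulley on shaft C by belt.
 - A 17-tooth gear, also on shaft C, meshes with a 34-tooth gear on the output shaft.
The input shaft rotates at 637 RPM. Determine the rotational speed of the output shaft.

the input shaft → shaft B (gear mesh, 91/26): 637 ÷ 3.5 = 182 RPM
shaft B → shaft C (belt, 189/108): 182 ÷ 1.75 = 104 RPM
shaft C → the output shaft (gear mesh, 34/17): 104 ÷ 2 = 52 RPM

52 RPM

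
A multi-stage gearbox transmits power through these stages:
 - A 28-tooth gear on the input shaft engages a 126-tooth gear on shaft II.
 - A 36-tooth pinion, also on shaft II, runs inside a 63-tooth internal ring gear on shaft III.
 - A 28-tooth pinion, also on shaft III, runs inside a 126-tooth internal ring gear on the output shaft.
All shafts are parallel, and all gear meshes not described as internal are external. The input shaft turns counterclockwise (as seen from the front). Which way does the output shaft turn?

the input shaft → shaft II: external mesh, 1 reversal → CW.
shaft II → shaft III: internal mesh, same direction → CW.
shaft III → the output shaft: internal mesh, same direction → CW.
1 reversal in total — an odd number — so the output shaft turns opposite to the input shaft.

clockwise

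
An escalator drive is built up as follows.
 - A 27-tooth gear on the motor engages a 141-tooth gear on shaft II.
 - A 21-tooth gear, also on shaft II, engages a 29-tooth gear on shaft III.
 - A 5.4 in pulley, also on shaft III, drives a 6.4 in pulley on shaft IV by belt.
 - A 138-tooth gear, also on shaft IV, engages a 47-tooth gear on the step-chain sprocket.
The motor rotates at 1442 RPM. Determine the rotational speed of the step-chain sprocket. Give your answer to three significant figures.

495 RPM

Gear mesh: ratio = 141/27 = 5.2222, so shaft II turns at 1442 / 5.2222 = 276.13 RPM.
Gear mesh: ratio = 29/21 = 1.381, so shaft III turns at 276.13 / 1.381 = 199.95 RPM.
Belt: ratio = 6.4/5.4 = 1.1852, so shaft IV turns at 199.95 / 1.1852 = 168.71 RPM.
Gear mesh: ratio = 47/138 = 0.34058, so the step-chain sprocket turns at 168.71 / 0.34058 = 495.37 RPM.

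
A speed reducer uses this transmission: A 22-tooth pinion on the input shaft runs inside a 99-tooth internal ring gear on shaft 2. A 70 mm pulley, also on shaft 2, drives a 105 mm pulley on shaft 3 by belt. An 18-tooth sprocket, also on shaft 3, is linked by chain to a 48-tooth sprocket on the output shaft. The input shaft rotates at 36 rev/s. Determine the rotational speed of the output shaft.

2 rev/s

the input shaft → shaft 2 (internal gear, 99/22): 36 ÷ 4.5 = 8 rev/s
shaft 2 → shaft 3 (belt, 105/70): 8 ÷ 1.5 = 5.3333 rev/s
shaft 3 → the output shaft (chain, 48/18): 5.3333 ÷ 2.6667 = 2 rev/s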